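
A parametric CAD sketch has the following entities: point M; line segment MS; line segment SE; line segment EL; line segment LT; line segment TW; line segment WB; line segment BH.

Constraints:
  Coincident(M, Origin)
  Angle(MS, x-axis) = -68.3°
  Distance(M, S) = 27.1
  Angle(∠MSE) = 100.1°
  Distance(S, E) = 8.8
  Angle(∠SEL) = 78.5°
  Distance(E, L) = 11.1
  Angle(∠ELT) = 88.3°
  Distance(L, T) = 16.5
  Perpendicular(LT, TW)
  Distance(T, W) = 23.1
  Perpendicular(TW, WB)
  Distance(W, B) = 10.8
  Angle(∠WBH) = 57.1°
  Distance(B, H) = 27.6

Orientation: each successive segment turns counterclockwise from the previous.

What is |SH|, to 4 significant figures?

14.93

M is at the origin; MS runs at -68.3° with length 27.1, so S = (10.02, -25.18). ∠MSE = 100.1° gives SE at 11.60° from the x-axis; with |SE| = 8.8, E = (18.64, -23.41). ∠SEL = 78.5° gives EL at 113.1° from the x-axis; with |EL| = 11.1, L = (14.29, -13.20). ∠ELT = 88.3° gives LT at -155.2° from the x-axis; with |LT| = 16.5, T = (-0.6929, -20.12). LT ⟂ TW, so TW runs at -65.20°; with |TW| = 23.1, W = (8.996, -41.09). TW ⟂ WB, so WB runs at 24.80°; with |WB| = 10.8, B = (18.80, -36.56). ∠WBH = 57.1° gives BH at 147.7° from the x-axis; with |BH| = 27.6, H = (-4.529, -21.81). Then |SH| = |H − S| = 14.93.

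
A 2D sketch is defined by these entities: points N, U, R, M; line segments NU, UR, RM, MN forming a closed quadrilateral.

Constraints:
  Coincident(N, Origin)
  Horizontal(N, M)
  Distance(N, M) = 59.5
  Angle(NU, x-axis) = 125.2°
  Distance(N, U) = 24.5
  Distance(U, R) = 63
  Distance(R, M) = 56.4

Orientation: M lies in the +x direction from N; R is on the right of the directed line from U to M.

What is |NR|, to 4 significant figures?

38.80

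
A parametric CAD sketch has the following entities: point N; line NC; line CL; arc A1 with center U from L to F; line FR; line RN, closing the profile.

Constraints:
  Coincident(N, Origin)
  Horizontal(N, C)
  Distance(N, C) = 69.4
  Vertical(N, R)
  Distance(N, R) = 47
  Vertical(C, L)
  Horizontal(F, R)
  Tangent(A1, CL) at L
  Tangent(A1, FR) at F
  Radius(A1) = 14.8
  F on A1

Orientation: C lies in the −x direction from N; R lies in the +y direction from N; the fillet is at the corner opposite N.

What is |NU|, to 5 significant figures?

63.388

N is at the origin; N and C share the same y with |NC| = 69.4 and C on the −x side, so C = (-69.400, 0.0000). N and R share the same x with |NR| = 47.0 and R on the +y side, so R = (0.0000, 47.000). The virtual corner opposite N is at (-69.400, 47.000). A1 meets CL tangentially, so UL is at right angles to CL and since A1 is tangent to FR there, UF ⟂ FR, with radius 14.8, so the center U sits 14.8 in from both sides at U = (-54.600, 32.200). Then |NU| = |U − N| = 63.388.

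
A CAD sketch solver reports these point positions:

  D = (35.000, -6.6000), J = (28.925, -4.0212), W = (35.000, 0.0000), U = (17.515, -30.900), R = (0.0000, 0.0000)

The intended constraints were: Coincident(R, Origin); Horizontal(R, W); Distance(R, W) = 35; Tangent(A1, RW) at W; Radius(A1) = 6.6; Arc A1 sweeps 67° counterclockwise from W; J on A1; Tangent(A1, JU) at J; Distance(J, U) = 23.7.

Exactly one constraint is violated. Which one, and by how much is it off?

Distance(J, U) = 23.7 — off by 5.50.

R = (0.00, 0.00) ✓; R.y = 0.00, W.y = 0.00 ✓; |RW| = 35.00 ✓; ∠(DW, WR) = 90.00° ✓; |DW| = 6.600 ✓; bearing(D→J) − bearing(D→W) = 67.00° ✓; |DJ| = 6.600 ✓; ∠(DJ, JU) = 90.00° ✓; |JU| = 29.20 ✗.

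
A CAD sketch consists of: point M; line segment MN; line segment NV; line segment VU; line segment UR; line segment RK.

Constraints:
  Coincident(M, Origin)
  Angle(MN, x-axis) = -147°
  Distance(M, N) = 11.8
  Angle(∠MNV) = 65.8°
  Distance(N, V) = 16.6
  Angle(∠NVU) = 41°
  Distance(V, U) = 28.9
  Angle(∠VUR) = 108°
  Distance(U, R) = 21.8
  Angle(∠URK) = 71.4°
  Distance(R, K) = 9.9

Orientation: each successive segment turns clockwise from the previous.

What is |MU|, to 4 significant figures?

12.97

M is at the origin; MN runs at -147.0° with length 11.8, so N = (-9.896, -6.427). ∠MNV = 65.8° gives NV at 98.80° from the x-axis; with |NV| = 16.6, V = (-12.44, 9.978). ∠NVU = 41.0° gives VU at -40.20° from the x-axis; with |VU| = 28.9, U = (9.638, -8.676). Then |MU| = |U − M| = 12.97.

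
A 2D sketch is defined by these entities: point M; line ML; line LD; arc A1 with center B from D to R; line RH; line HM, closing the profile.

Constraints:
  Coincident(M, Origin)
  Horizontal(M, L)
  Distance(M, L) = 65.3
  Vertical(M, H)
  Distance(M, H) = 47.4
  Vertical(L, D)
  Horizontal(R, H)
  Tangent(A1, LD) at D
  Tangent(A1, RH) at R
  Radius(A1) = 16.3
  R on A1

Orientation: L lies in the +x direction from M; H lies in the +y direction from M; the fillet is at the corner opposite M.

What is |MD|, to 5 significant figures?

72.328

M is at the origin; ML is horizontal with |ML| = 65.3 and L on the +x side, so L = (65.300, 0.0000). M and H share the same x with |MH| = 47.4 and H on the +y side, so H = (0.0000, 47.400). The virtual corner opposite M is at (65.300, 47.400). Since A1 is tangent to LD there, BD ⟂ LD and tangency of A1 to RH means the radius BR is perpendicular to RH, with radius 16.3, so the center B sits 16.3 in from both sides at B = (49.000, 31.100). That places the tangent points at D = (65.300, 31.100) on LD and R = (49.000, 47.400) on RH. Then |MD| = |D − M| = 72.328.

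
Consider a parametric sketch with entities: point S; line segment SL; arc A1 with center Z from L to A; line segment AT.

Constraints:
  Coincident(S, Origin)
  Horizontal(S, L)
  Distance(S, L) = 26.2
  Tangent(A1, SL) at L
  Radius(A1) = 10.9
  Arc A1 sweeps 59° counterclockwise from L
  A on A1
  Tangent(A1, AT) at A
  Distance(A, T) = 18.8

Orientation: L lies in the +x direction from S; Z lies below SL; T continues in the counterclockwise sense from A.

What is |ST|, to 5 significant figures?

22.571

S is at the origin; SL is horizontal with |SL| = 26.2 and L on the +x side, so L = (26.200, 0.0000). The tangent condition forces ZL to be normal to SL, so Z = L + (0, -10.9) = (26.200, -10.900). On A1, L sits at bearing 90° from Z; a 59° counterclockwise sweep puts A at bearing 149°, so A = Z + 10.9·(cos 149°, sin 149°) = (16.857, -5.2861). Tangency of A1 to AT means the radius ZA is perpendicular to AT, so AT runs along (−sin 149°, cos 149°); with |AT| = 18.8, T = (7.1742, -21.401). Then |ST| = |T − S| = 22.571.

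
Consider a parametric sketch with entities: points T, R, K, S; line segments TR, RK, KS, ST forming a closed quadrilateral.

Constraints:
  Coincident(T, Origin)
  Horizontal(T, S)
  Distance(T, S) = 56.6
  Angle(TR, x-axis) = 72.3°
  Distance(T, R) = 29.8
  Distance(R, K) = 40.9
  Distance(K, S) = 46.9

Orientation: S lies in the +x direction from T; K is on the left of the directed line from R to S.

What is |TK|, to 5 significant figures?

64.929

Checks: |RK| = 40.90 ✓; |KS| = 46.90 ✓.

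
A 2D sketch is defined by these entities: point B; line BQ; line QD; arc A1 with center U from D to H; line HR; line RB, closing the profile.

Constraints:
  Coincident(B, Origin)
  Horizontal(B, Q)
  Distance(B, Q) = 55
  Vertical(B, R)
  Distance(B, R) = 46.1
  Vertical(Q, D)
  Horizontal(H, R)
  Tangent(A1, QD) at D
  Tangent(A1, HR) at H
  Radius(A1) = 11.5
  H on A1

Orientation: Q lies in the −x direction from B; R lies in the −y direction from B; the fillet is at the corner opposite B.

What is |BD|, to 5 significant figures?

64.978

B is at the origin; B and Q share the same y with |BQ| = 55.0 and Q on the −x side, so Q = (-55.000, 0.0000). BR is vertical with |BR| = 46.1 and R on the −y side, so R = (0.0000, -46.100). The virtual corner opposite B is at (-55.000, -46.100). Since A1 is tangent to QD there, UD ⟂ QD and A1 meets HR tangentially, so UH is at right angles to HR, with radius 11.5, so the center U sits 11.5 in from both sides at U = (-43.500, -34.600). That places the tangent points at D = (-55.000, -34.600) on QD and H = (-43.500, -46.100) on HR. Then |BD| = |D − B| = 64.978.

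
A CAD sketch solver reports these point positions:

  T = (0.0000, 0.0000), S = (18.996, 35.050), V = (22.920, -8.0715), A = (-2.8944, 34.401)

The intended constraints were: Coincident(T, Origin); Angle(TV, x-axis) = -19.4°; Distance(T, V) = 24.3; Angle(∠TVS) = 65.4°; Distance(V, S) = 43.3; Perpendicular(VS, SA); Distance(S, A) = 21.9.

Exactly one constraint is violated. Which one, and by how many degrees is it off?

Perpendicular(VS, SA) — off by 3.50°.

T = (0.00, 0.00) ✓; TV at -19.40° ✓; |TV| = 24.30 ✓; ∠TVS = 65.40° ✓; |VS| = 43.30 ✓; ∠(VS, SA) = 86.50° ✗; |SA| = 21.90 ✓.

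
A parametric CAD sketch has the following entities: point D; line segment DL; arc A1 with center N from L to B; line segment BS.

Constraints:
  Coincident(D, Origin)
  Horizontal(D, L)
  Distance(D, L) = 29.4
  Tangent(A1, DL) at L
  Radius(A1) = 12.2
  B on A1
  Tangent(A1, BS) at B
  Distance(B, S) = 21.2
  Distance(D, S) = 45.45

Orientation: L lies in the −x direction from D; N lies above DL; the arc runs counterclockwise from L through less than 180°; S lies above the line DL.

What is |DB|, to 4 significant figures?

25.12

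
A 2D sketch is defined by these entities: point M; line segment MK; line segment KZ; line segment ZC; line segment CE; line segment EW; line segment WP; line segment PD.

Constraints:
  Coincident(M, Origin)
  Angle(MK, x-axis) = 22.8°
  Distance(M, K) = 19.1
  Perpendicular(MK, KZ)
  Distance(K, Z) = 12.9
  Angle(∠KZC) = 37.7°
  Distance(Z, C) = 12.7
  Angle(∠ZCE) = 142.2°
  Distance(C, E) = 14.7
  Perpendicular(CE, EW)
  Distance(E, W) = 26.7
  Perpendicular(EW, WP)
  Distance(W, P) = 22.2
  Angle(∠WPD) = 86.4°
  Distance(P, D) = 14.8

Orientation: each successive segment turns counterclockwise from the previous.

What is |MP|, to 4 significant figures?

39.42

M is at the origin; MK runs at 22.8° with length 19.1, so K = (17.61, 7.402). MK is perpendicular to KZ, so KZ runs at 112.8°; with |KZ| = 12.9, Z = (12.61, 19.29). ∠KZC = 37.7° gives ZC at -104.9° from the x-axis; with |ZC| = 12.7, C = (9.343, 7.021). ∠ZCE = 142.2° gives CE at -67.10° from the x-axis; with |CE| = 14.7, E = (15.06, -6.521). CE ⟂ EW, so EW runs at 22.90°; with |EW| = 26.7, W = (39.66, 3.869). EW is perpendicular to WP, so WP runs at 112.9°; with |WP| = 22.2, P = (31.02, 24.32). Then |MP| = |P − M| = 39.42.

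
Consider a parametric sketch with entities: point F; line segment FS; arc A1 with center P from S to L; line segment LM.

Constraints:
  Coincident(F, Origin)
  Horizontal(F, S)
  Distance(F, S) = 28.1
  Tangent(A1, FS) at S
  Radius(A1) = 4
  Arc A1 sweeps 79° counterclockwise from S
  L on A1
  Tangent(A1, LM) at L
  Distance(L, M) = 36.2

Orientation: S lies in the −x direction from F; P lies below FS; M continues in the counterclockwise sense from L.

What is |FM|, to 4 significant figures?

54.95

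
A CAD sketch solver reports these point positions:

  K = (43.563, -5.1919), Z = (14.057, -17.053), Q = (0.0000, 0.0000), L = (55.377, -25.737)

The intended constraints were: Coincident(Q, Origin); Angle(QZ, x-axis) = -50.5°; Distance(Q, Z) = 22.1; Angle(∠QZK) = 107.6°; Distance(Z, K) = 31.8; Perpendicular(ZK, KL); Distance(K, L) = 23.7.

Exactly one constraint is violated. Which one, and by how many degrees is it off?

Perpendicular(ZK, KL) — off by 8.00°.

Q = (0.00, 0.00) ✓; QZ at -50.50° ✓; |QZ| = 22.10 ✓; ∠QZK = 107.6° ✓; |ZK| = 31.80 ✓; ∠(ZK, KL) = 82.00° ✗; |KL| = 23.70 ✓.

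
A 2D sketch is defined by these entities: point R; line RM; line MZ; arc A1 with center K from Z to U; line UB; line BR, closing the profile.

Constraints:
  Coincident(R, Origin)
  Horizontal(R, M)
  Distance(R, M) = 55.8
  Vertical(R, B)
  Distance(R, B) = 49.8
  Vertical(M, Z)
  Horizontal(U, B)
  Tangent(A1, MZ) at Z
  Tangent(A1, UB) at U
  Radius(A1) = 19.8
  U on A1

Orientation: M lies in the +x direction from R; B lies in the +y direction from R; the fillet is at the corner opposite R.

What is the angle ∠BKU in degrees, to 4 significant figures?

61.19°

R is at the origin; RM is horizontal with |RM| = 55.8 and M on the +x side, so M = (55.80, 0.000). R and B share the same x with |RB| = 49.8 and B on the +y side, so B = (0.000, 49.80). The virtual corner opposite R is at (55.80, 49.80). Since A1 is tangent to MZ there, KZ ⟂ MZ and A1 meets UB tangentially, so KU is at right angles to UB, with radius 19.8, so the center K sits 19.8 in from both sides at K = (36.00, 30.00). That places the tangent points at Z = (55.80, 30.00) on MZ and U = (36.00, 49.80) on UB. Then cos ∠BKU = KB·KU / (|KB||KU|), giving 61.19°.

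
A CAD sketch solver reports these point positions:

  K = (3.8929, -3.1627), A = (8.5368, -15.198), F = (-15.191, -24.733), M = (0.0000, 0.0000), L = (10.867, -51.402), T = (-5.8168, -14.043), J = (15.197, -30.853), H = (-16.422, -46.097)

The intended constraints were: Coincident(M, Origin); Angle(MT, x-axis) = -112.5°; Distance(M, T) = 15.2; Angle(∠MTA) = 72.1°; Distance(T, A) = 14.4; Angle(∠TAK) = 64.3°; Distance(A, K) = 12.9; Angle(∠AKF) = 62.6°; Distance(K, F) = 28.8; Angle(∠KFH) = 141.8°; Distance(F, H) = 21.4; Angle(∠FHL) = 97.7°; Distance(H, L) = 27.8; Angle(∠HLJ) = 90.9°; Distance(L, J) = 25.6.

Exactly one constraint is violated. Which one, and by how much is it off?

Distance(L, J) = 25.6 — off by 4.60.

M = (0.00, 0.00) ✓; MT at -112.5° ✓; |MT| = 15.20 ✓; ∠MTA = 72.10° ✓; |TA| = 14.40 ✓; ∠TAK = 64.30° ✓; |AK| = 12.90 ✓; ∠AKF = 62.60° ✓; |KF| = 28.80 ✓; ∠KFH = 141.8° ✓; |FH| = 21.40 ✓; ∠FHL = 97.70° ✓; |HL| = 27.80 ✓; ∠HLJ = 90.90° ✓; |LJ| = 21.00 ✗.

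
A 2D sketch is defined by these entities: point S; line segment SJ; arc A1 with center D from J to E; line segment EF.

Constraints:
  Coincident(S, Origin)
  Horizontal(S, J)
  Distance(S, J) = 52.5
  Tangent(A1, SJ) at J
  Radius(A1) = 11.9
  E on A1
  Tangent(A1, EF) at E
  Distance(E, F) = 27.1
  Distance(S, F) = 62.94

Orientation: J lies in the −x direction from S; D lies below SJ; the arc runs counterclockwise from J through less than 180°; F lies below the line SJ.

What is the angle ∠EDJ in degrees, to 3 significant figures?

123°

Checks: |DE| = 11.90 ✓; ∠(DE, EF) = 90.00° ✓; |EF| = 27.10 ✓; |SF| = 62.94 ✓.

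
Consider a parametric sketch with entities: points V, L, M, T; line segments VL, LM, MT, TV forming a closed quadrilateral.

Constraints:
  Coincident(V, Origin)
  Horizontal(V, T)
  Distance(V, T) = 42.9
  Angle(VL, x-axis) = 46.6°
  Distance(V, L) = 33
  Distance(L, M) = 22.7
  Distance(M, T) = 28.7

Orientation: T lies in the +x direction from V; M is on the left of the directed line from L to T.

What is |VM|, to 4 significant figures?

53.24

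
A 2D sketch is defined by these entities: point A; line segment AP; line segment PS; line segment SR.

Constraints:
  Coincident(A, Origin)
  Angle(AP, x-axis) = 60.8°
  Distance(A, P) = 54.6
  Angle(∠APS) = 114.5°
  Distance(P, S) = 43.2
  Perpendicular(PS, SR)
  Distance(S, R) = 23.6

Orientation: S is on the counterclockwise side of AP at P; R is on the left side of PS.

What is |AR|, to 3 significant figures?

70.8

A is at the origin; AP runs at 60.8° with length 54.6, so P = 54.6·(cos 60.8°, sin 60.8°) = (26.6, 47.7). ∠APS = 114.5°, so PS runs at 60.8° + (180° − 114.5°) = 126° from the x-axis; with |PS| = 43.2, S = P + 43.2·(cos 126°, sin 126°) = (1.06, 82.5). The perpendicularity gives SR at right angles to PS; with |SR| = 23.6 on the left of PS, R = S + 23.6·(-0.806, -0.592) = (-18.0, 68.5). Then |AR| = |R − A| = 70.8.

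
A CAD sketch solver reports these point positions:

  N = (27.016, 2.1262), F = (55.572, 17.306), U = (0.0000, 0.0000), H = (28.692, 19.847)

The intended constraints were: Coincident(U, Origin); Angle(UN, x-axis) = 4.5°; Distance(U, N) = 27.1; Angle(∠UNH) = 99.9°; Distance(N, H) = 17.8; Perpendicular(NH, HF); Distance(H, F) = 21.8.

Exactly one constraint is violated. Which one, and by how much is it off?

Distance(H, F) = 21.8 — off by 5.20.

U = (0.00, 0.00) ✓; UN at 4.500° ✓; |UN| = 27.10 ✓; ∠UNH = 99.90° ✓; |NH| = 17.80 ✓; ∠(NH, HF) = 90.00° ✓; |HF| = 27.00 ✗.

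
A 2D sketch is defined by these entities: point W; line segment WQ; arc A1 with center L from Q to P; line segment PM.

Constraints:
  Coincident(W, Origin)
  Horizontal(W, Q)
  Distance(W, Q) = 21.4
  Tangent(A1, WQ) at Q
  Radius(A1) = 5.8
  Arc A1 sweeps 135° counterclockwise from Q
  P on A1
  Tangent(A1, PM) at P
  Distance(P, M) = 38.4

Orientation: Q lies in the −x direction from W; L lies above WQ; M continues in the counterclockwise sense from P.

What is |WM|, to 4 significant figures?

57.87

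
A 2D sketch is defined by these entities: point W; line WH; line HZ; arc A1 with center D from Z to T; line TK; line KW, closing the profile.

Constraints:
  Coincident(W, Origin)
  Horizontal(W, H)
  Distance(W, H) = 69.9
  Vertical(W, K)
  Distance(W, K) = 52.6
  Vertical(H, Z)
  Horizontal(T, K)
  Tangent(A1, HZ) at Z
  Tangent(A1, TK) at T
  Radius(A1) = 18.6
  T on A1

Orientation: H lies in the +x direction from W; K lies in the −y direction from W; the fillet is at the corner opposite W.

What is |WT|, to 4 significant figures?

73.47

W is at the origin; W and H share the same y with |WH| = 69.9 and H on the +x side, so H = (69.90, 0.000). WK is vertical with |WK| = 52.6 and K on the −y side, so K = (0.000, -52.60). The virtual corner opposite W is at (69.90, -52.60). Tangency of A1 to HZ means the radius DZ is perpendicular to HZ and A1 meets TK tangentially, so DT is at right angles to TK, with radius 18.6, so the center D sits 18.6 in from both sides at D = (51.30, -34.00). That places the tangent points at Z = (69.90, -34.00) on HZ and T = (51.30, -52.60) on TK. Then |WT| = |T − W| = 73.47.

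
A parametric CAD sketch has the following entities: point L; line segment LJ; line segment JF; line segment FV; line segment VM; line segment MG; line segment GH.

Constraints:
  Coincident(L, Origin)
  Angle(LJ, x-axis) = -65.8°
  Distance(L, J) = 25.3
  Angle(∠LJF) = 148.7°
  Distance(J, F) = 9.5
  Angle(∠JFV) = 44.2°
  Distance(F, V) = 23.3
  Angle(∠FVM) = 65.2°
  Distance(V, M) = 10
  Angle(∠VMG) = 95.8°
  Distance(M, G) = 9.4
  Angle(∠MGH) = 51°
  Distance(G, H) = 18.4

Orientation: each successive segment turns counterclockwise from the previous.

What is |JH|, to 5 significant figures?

21.649

L is at the origin; LJ runs at -65.8° with length 25.3, so J = (10.371, -23.077). ∠LJF = 148.7° gives JF at -34.500° from the x-axis; with |JF| = 9.5, F = (18.200, -28.457). ∠JFV = 44.2° gives FV at 101.30° from the x-axis; with |FV| = 23.3, V = (13.635, -5.6092). ∠FVM = 65.2° gives VM at -143.90° from the x-axis; with |VM| = 10.0, M = (5.5548, -11.501). ∠VMG = 95.8° gives MG at -59.700° from the x-axis; with |MG| = 9.4, G = (10.297, -19.617). ∠MGH = 51.0° gives GH at 69.300° from the x-axis; with |GH| = 18.4, H = (16.801, -2.4049). Then |JH| = |H − J| = 21.649.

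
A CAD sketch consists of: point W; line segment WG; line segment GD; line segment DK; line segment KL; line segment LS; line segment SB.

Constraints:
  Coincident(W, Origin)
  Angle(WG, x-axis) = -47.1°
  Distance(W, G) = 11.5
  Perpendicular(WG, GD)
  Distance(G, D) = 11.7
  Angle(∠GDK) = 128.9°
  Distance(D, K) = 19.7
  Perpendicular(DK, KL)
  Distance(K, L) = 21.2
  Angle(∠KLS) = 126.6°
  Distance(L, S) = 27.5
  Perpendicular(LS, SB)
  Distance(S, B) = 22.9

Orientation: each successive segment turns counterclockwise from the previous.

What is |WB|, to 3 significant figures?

17.9

∠KLS = 126.6° gives LS at -123° from the x-axis; with |LS| = 27.5, S = (-20.9, -5.45). LS is perpendicular to SB, so SB runs at -32.6°; with |SB| = 22.9, B = (-1.65, -17.8). Then |WB| = |B − W| = 17.9.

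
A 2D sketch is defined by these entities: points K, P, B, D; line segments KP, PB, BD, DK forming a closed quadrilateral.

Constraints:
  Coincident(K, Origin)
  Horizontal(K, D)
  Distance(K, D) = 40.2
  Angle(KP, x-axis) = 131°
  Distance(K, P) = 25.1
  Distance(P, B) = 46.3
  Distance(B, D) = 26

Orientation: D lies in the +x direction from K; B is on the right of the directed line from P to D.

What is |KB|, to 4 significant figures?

21.51

K is at the origin; K and D share the same y with |KD| = 40.2 and D in +x, so D = (40.2, 0). KP runs at 131.0° with |KP| = 25.1, so P = (-16.47, 18.94). B is determined by |PB| = 46.3 and |BD| = 26.0 together: it lies at the intersection of circle(P, 46.3) and circle(D, 26.0). With |PD| = 59.75, the foot of the radical line on PD is 42.16 from P and the perpendicular offset is √(46.3² − 42.16²) = 19.14. Taking the right-of-PD solution: B = (17.45, -12.58).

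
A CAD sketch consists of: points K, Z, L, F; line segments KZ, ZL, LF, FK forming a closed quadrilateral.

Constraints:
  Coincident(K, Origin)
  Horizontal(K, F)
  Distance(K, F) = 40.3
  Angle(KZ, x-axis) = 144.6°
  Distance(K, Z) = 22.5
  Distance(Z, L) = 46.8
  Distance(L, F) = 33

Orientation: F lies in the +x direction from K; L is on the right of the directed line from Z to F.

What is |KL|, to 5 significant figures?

24.981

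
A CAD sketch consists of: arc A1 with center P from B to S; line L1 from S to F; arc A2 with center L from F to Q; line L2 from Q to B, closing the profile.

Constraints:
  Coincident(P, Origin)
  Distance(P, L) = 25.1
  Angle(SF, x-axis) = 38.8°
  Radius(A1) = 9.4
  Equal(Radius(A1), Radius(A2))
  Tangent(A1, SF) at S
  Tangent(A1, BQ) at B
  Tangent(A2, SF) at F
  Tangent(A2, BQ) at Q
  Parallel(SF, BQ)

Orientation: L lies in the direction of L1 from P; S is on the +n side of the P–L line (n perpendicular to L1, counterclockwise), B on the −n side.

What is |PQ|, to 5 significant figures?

26.802

Tangency of A1 to both parallel lines with radius 9.4 puts S and B at P ± 9.4·n: S = (-5.8901, 7.3258), B = (5.8901, -7.3258). Equal radii place F and Q the same way about L: F = L + 9.4·n = (13.671, 23.054), Q = L − 9.4·n = (25.451, 8.4020). Then |PQ| = |Q − P| = 26.802.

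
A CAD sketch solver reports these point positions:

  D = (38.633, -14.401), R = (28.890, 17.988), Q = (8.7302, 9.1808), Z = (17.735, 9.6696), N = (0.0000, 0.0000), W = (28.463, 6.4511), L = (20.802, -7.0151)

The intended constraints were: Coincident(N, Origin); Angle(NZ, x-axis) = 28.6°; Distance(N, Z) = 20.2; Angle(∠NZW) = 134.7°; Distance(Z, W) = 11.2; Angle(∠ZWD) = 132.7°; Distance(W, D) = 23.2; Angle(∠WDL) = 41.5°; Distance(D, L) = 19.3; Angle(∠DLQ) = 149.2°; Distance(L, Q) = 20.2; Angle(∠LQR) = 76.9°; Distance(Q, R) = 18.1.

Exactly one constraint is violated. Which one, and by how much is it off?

Distance(Q, R) = 18.1 — off by 3.90.

N = (0.00, 0.00) ✓; NZ at 28.60° ✓; |NZ| = 20.20 ✓; ∠NZW = 134.7° ✓; |ZW| = 11.20 ✓; ∠ZWD = 132.7° ✓; |WD| = 23.20 ✓; ∠WDL = 41.50° ✓; |DL| = 19.30 ✓; ∠DLQ = 149.2° ✓; |LQ| = 20.20 ✓; ∠LQR = 76.90° ✓; |QR| = 22.00 ✗.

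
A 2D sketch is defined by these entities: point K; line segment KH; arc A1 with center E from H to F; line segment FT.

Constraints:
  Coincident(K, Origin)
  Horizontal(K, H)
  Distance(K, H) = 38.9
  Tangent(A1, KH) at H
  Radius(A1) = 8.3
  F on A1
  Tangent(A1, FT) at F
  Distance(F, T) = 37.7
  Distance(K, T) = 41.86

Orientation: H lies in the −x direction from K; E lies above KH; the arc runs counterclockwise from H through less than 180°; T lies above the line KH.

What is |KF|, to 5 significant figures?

31.745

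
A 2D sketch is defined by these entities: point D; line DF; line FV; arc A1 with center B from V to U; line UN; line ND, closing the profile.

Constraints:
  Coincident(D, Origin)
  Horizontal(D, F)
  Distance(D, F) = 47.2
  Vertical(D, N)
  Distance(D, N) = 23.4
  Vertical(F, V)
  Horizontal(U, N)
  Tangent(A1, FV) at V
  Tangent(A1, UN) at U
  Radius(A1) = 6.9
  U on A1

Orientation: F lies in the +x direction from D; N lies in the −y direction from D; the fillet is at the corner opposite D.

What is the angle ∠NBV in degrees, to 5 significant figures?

170.28°

The virtual corner opposite D is at (47.200, -23.400). The tangent condition forces BV to be normal to FV and tangency of A1 to UN means the radius BU is perpendicular to UN, with radius 6.9, so the center B sits 6.9 in from both sides at B = (40.300, -16.500). That places the tangent points at V = (47.200, -16.500) on FV and U = (40.300, -23.400) on UN. Then cos ∠NBV = BN·BV / (|BN||BV|), giving 170.28°.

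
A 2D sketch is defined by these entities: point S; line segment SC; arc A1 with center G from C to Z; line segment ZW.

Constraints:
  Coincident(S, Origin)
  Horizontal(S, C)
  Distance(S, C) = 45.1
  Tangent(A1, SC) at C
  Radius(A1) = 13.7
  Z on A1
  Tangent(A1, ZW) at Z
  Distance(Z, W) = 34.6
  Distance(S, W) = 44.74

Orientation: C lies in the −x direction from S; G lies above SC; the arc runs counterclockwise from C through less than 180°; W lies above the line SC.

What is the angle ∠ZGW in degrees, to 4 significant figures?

68.40°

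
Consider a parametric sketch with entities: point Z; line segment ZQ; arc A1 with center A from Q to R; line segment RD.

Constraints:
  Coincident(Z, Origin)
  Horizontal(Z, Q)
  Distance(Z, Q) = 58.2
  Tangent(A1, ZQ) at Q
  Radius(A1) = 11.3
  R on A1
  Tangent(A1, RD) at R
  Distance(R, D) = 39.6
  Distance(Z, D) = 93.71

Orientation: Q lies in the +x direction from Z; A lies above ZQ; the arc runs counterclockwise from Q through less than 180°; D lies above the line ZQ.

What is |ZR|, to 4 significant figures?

69.21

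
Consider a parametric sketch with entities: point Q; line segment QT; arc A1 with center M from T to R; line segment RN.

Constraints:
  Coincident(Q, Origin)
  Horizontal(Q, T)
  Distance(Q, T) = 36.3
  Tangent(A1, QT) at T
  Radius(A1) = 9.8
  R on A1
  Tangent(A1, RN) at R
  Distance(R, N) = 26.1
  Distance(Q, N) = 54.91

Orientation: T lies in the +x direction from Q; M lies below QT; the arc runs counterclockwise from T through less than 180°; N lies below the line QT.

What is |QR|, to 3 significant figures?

31.3

Q is at the origin; Q and T share the same y with |QT| = 36.3 and T on the +x side, so T = (36.3, 0.00). Tangency of A1 to QT means the radius MT is perpendicular to QT, so M = T + (0, -9.8) = (36.3, -9.80). Since MR ⟂ RN (tangency), |MN| = √(9.8² + 26.1²) = 27.9 regardless of where R sits on A1. So N lies on both circle(Q, 54.91) and circle(M, 27.9); the below-QT intersection is N = (40.2, -37.4). R is the foot of the tangent from N: R = (27.7, -14.5).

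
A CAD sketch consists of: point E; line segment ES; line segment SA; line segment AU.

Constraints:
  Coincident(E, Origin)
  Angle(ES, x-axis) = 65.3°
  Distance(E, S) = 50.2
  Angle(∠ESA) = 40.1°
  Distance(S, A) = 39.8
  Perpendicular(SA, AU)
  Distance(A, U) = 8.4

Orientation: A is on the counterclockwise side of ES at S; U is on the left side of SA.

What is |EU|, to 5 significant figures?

23.976

∠ESA = 40.1°, so SA runs at 65.3° + (180° − 40.1°) = 205.20° from the x-axis; with |SA| = 39.8, A = S + 39.8·(cos 205.20°, sin 205.20°) = (-15.035, 28.661). SA is perpendicular to AU; with |AU| = 8.4 on the left of SA, U = A + 8.4·(0.42578, -0.90483) = (-11.459, 21.061). Then |EU| = |U − E| = 23.976.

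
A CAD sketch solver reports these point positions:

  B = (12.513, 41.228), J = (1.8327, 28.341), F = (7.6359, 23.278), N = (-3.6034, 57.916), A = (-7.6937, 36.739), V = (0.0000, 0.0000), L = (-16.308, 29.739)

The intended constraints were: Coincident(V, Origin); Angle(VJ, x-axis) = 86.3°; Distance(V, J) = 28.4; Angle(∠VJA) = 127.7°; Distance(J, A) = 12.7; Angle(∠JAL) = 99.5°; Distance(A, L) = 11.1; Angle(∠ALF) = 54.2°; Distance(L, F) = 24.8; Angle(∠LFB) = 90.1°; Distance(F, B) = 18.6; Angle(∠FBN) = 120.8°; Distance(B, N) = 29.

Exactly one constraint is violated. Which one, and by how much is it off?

Distance(B, N) = 29 — off by 5.80.

V = (0.00, 0.00) ✓; VJ at 86.30° ✓; |VJ| = 28.40 ✓; ∠VJA = 127.7° ✓; |JA| = 12.70 ✓; ∠JAL = 99.50° ✓; |AL| = 11.10 ✓; ∠ALF = 54.20° ✓; |LF| = 24.80 ✓; ∠LFB = 90.10° ✓; |FB| = 18.60 ✓; ∠FBN = 120.8° ✓; |BN| = 23.20 ✗.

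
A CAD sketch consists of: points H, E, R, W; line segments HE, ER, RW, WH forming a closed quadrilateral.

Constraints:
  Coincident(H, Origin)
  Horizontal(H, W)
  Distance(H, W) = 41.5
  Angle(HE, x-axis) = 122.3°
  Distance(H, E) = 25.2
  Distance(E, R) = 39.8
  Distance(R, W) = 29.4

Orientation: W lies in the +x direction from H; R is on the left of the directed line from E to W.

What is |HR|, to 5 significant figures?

36.235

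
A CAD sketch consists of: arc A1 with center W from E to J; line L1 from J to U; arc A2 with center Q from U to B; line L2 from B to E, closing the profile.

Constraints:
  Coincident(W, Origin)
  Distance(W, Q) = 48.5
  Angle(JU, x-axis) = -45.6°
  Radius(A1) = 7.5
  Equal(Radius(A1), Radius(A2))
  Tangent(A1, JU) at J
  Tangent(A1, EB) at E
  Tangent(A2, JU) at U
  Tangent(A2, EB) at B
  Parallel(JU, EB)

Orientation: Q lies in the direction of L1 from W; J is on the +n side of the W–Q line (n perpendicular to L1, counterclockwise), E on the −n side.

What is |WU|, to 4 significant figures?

49.08

The slot axis is L1's direction at -45.6°, so u = (cos -45.6°, sin -45.6°) = (0.6997, -0.7145) and n = (−sin -45.6°, cos -45.6°) = (0.7145, 0.6997). W is at the origin and Q lies 48.5 along u from W, so Q = 48.5·u = (33.93, -34.65). Tangency of A1 to both parallel lines with radius 7.5 puts J and E at W ± 7.5·n: J = (5.359, 5.247), E = (-5.359, -5.247). Equal radii place U and B the same way about Q: U = Q + 7.5·n = (39.29, -29.40), B = Q − 7.5·n = (28.58, -39.90). Then |WU| = |U − W| = 49.08.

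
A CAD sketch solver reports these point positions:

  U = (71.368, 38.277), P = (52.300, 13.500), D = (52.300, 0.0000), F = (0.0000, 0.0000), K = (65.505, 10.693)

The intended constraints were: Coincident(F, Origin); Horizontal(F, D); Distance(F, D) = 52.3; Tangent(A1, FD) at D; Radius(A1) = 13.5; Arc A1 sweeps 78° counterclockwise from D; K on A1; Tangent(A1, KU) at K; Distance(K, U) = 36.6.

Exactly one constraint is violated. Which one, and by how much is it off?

Distance(K, U) = 36.6 — off by 8.40.

F = (0.00, 0.00) ✓; F.y = 0.00, D.y = 0.00 ✓; |FD| = 52.30 ✓; ∠(PD, DF) = 90.00° ✓; |PD| = 13.50 ✓; bearing(P→K) − bearing(P→D) = 78.00° ✓; |PK| = 13.50 ✓; ∠(PK, KU) = 90.00° ✓; |KU| = 28.20 ✗.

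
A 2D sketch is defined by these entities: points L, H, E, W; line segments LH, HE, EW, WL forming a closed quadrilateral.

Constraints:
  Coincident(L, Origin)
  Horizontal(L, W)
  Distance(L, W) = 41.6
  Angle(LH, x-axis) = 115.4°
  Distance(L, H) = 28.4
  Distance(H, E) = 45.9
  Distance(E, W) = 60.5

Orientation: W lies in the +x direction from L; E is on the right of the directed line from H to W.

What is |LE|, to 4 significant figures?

25.38

Checks: |HE| = 45.90 ✓; |EW| = 60.50 ✓.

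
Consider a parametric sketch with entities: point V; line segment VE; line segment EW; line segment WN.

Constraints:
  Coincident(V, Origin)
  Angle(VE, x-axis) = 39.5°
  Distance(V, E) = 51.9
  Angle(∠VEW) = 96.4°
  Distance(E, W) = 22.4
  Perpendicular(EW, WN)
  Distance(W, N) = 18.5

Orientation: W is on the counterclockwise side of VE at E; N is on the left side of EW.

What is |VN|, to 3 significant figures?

43.5

∠VEW = 96.4°, so EW runs at 39.5° + (180° − 96.4°) = 123° from the x-axis; with |EW| = 22.4, W = E + 22.4·(cos 123°, sin 123°) = (27.8, 51.8). EW ⟂ WN; with |WN| = 18.5 on the left of EW, N = W + 18.5·(-0.838, -0.546) = (12.3, 41.7). Then |VN| = |N − V| = 43.5.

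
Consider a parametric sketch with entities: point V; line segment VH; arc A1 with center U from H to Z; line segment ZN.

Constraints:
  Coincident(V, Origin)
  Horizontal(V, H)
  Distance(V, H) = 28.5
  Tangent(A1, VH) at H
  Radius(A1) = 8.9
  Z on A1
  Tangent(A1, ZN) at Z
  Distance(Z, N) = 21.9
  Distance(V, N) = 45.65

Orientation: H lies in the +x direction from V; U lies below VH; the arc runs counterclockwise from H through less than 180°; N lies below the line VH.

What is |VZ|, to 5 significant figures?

24.910

Checks: |UZ| = 8.900 ✓; ∠(UZ, ZN) = 90.00° ✓; |ZN| = 21.90 ✓; |VN| = 45.65 ✓.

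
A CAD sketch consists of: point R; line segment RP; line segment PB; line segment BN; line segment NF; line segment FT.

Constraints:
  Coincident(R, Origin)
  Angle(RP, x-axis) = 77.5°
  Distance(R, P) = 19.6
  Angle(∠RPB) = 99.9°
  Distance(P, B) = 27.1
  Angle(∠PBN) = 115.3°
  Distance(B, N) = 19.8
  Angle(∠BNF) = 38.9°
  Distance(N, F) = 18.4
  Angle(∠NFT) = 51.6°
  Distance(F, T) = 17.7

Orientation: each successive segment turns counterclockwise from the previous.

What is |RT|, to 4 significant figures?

41.95

∠BNF = 38.9° gives NF at 3.400° from the x-axis; with |NF| = 18.4, F = (-17.09, 17.23). ∠NFT = 51.6° gives FT at 131.8° from the x-axis; with |FT| = 17.7, T = (-28.89, 30.42). Then |RT| = |T − R| = 41.95.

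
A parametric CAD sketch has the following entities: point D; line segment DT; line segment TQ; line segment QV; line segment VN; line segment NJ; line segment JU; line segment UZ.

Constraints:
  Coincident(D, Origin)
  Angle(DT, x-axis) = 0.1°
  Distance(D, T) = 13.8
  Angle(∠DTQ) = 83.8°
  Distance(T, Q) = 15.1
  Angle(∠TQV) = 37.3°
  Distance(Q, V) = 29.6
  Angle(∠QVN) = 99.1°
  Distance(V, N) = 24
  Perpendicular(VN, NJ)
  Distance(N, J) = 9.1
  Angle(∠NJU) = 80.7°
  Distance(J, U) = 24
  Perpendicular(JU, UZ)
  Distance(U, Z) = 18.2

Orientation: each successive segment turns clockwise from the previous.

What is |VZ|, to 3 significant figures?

13.1

D is at the origin; DT runs at 0.1° with length 13.8, so T = (13.8, 0.0241). ∠DTQ = 83.8° gives TQ at -96.1° from the x-axis; with |TQ| = 15.1, Q = (12.2, -15.0). ∠TQV = 37.3° gives QV at 121° from the x-axis; with |QV| = 29.6, V = (-3.14, 10.3). ∠QVN = 99.1° gives VN at 40.3° from the x-axis; with |VN| = 24.0, N = (15.2, 25.9). VN is perpendicular to NJ, so NJ runs at -49.7°; with |NJ| = 9.1, J = (21.1, 18.9). ∠NJU = 80.7° gives JU at -149° from the x-axis; with |JU| = 24.0, U = (0.480, 6.55). JU is perpendicular to UZ, so UZ runs at 121°; with |UZ| = 18.2, Z = (-8.89, 22.2). Then |VZ| = |Z − V| = 13.1.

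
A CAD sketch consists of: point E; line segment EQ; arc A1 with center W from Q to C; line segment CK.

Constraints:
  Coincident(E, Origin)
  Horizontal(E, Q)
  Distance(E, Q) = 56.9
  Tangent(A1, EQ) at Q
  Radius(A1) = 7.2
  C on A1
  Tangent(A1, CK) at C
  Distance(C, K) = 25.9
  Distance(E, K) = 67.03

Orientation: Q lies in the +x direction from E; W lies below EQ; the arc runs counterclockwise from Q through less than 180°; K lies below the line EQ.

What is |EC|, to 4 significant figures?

50.89

E is at the origin; EQ is horizontal with |EQ| = 56.9 and Q on the +x side, so Q = (56.90, 0.000). Since A1 is tangent to EQ there, WQ ⟂ EQ, so W = Q + (0, -7.2) = (56.90, -7.200). Since WC ⟂ CK (tangency), |WK| = √(7.2² + 25.9²) = 26.88 regardless of where C sits on A1. So K lies on both circle(E, 67.03) and circle(W, 26.88); the below-EQ intersection is K = (57.73, -34.07). C is the foot of the tangent from K: C = (50.03, -9.341).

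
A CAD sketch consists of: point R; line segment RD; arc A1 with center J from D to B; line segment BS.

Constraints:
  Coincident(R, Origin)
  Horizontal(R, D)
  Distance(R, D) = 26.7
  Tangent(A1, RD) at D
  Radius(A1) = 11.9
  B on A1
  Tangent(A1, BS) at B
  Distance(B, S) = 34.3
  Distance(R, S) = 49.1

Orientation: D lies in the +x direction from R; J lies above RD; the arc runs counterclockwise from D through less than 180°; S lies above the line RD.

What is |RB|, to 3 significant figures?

40.9

Checks: |JB| = 11.90 ✓; ∠(JB, BS) = 90.00° ✓; |BS| = 34.30 ✓; |RS| = 49.10 ✓.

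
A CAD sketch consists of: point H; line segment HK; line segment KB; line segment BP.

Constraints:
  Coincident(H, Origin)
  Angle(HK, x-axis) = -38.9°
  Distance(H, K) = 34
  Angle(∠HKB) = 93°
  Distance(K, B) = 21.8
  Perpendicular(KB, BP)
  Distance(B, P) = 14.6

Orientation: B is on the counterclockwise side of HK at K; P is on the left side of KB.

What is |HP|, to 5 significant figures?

30.505

∠HKB = 93.0°, so KB runs at -38.9° + (180° − 93.0°) = 48.100° from the x-axis; with |KB| = 21.8, B = K + 21.8·(cos 48.100°, sin 48.100°) = (41.019, -5.1248). KB ⟂ BP; with |BP| = 14.6 on the left of KB, P = B + 14.6·(-0.74431, 0.66783) = (30.152, 4.6256). Then |HP| = |P − H| = 30.505.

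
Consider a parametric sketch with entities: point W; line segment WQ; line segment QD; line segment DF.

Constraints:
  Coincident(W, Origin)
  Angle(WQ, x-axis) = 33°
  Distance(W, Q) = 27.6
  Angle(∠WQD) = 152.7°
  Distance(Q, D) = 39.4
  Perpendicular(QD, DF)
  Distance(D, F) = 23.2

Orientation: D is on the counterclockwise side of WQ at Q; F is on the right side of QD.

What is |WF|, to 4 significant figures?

73.30

W is at the origin; WQ runs at 33.0° with length 27.6, so Q = 27.6·(cos 33.0°, sin 33.0°) = (23.15, 15.03). ∠WQD = 152.7°, so QD runs at 33.0° + (180° − 152.7°) = 60.30° from the x-axis; with |QD| = 39.4, D = Q + 39.4·(cos 60.30°, sin 60.30°) = (42.67, 49.26). QD ⟂ DF; with |DF| = 23.2 on the right of QD, F = D + 23.2·(0.8686, -0.4955) = (62.82, 37.76). Then |WF| = |F − W| = 73.30.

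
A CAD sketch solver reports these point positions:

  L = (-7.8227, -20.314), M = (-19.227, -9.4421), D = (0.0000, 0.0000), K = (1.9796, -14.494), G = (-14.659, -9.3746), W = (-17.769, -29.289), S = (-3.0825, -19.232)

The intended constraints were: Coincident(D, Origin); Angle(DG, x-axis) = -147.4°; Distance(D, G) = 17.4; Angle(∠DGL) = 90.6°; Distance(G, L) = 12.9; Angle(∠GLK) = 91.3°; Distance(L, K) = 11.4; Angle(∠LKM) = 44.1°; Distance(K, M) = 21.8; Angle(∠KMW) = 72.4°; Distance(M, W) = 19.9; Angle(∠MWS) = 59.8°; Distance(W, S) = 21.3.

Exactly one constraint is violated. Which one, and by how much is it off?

Distance(W, S) = 21.3 — off by 3.50.

D = (0.00, 0.00) ✓; DG at -147.4° ✓; |DG| = 17.40 ✓; ∠DGL = 90.60° ✓; |GL| = 12.90 ✓; ∠GLK = 91.30° ✓; |LK| = 11.40 ✓; ∠LKM = 44.10° ✓; |KM| = 21.80 ✓; ∠KMW = 72.40° ✓; |MW| = 19.90 ✓; ∠MWS = 59.80° ✓; |WS| = 17.80 ✗.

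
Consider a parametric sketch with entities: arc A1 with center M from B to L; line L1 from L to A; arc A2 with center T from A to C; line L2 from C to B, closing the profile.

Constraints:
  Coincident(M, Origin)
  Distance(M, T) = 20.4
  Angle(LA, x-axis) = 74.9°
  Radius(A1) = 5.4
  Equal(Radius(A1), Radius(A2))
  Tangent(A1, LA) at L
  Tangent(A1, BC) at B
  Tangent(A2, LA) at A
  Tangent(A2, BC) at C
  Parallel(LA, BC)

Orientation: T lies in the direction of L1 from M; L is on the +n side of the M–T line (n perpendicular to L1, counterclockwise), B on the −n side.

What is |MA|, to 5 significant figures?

21.103

The slot axis is L1's direction at 74.9°, so u = (cos 74.9°, sin 74.9°) = (0.26050, 0.96547) and n = (−sin 74.9°, cos 74.9°) = (-0.96547, 0.26050). M is at the origin and T lies 20.4 along u from M, so T = 20.4·u = (5.3143, 19.696). Tangency of A1 to both parallel lines with radius 5.4 puts L and B at M ± 5.4·n: L = (-5.2136, 1.4067), B = (5.2136, -1.4067). Equal radii place A and C the same way about T: A = T + 5.4·n = (0.10074, 21.102), C = T − 5.4·n = (10.528, 18.289). Then |MA| = |A − M| = 21.103.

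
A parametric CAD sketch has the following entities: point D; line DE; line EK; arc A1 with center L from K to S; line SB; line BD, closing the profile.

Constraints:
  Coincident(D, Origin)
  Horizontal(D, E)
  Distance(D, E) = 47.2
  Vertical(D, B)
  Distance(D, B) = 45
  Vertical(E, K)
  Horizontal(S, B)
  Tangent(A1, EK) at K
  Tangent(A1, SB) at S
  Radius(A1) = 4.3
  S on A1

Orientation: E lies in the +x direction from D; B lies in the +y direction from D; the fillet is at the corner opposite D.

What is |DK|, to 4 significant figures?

62.32

The virtual corner opposite D is at (47.20, 45.00). The tangent condition forces LK to be normal to EK and tangency of A1 to SB means the radius LS is perpendicular to SB, with radius 4.3, so the center L sits 4.3 in from both sides at L = (42.90, 40.70). That places the tangent points at K = (47.20, 40.70) on EK and S = (42.90, 45.00) on SB. Then |DK| = |K − D| = 62.32.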